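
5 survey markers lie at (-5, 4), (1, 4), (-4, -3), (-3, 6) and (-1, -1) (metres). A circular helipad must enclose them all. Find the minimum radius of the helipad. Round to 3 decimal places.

4.584

The minimum enclosing circle is determined by three boundary points: (1, 4), (-4, -3), (-3, 6).
Their circumcentre is (-53/19, 27/19) with r² = 7585/361.
The farthest remaining point (-5, 4) is at distance² 4165/361 ≤ 7585/361.
r = √(7585/361) ≈ 4.584.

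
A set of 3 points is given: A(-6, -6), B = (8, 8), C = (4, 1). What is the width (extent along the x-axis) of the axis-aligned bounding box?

max x = 8, min x = -6, so width = 14.

14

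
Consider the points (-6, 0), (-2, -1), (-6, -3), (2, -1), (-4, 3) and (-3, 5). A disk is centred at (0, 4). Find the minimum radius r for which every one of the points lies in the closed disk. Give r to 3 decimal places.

9.220

The required radius is the distance from (0, 4) to the farthest point.
Squared distances: 52, 29, 85, 29, 17, 10.
Maximum is 85, attained at (-6, -3).
r = √85 ≈ 9.220.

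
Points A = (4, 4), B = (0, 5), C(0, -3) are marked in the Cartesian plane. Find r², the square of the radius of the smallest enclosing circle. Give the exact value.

17.265625

Side lengths²: AB² = 17, AC² = 65, BC² = 64.
Since AC² = 65 < 64 + 17 = 81, the triangle is acute, so the smallest enclosing circle is the circumcircle.
Circumcentre = (1.125, 1), r² = 17.265625.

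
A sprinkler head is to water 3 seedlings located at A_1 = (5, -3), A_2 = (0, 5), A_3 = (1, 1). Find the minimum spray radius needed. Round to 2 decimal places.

4.72

Side lengths²: A_1A_2² = 89, A_1A_3² = 32, A_2A_3² = 17.
Since A_1A_2² = 89 ≥ 32 + 17 = 49, the angle opposite A_1A_2 is not acute, so the smallest enclosing circle has A_1A_2 as diameter.
Centre = midpoint of A_1A_2 = (2.5, 1), r² = 89/4 = 22.25.
r = √(22.25) ≈ 4.72.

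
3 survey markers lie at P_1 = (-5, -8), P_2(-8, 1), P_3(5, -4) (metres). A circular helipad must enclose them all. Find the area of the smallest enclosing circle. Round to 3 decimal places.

152.894

Side lengths²: P_1P_2² = 90, P_1P_3² = 116, P_2P_3² = 194.
Since P_2P_3² = 194 < 116 + 90 = 206, the triangle is acute, so the smallest enclosing circle is the circumcircle.
Circumcentre = (-28/17, -32/17), r² = 14065/289.
Area = π·r² = π·14065/289 ≈ 152.894.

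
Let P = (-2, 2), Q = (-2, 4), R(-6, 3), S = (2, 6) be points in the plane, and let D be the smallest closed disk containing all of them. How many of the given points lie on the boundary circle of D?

2

A smallest enclosing disk is always determined by at most three of the input points on its boundary.
The farthest pair is R–S with squared distance 73. The circle on this segment as diameter has centre (-2, 4.5) and r² = 73/4 = 18.25.
Check P: distance² to centre = 6.25 ≤ 18.25, so it lies inside.
All remaining points lie in this disk, and no smaller disk contains both endpoints, so this is the minimum enclosing circle.
The points at distance exactly r from the centre are R, S — 2 points.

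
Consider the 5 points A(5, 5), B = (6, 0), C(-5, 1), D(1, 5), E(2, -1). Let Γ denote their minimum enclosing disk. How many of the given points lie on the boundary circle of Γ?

The minimum enclosing circle is determined by three boundary points: A, B, C.
Their circumcentre is (16/27, 41/27) with r² = 22997/729.
The farthest remaining point D is at distance² 8957/729 ≤ 22997/729.
The points at distance exactly r from the centre are A, B, C — 3 points.

3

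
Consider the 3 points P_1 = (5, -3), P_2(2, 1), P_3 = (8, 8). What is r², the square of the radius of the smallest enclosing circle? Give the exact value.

Side lengths²: P_1P_2² = 25, P_1P_3² = 130, P_2P_3² = 85.
Since P_1P_3² = 130 ≥ 85 + 25 = 110, the angle opposite P_1P_3 is not acute, so the smallest enclosing circle has P_1P_3 as diameter.
Centre = midpoint of P_1P_3 = (6.5, 2.5), r² = 130/4 = 32.5.

32.5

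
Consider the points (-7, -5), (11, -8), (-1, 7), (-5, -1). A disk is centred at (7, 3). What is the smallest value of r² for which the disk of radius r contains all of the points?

The required radius is the distance from (7, 3) to the farthest point.
Squared distances: 260, 137, 80, 160.
Maximum is 260, attained at (-7, -5).

260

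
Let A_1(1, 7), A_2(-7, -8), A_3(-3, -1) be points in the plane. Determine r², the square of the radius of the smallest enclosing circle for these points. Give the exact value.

72.25

Side lengths²: A_1A_2² = 289, A_1A_3² = 80, A_2A_3² = 65.
Since A_1A_2² = 289 ≥ 80 + 65 = 145, the angle opposite A_1A_2 is not acute, so the smallest enclosing circle has A_1A_2 as diameter.
Centre = midpoint of A_1A_2 = (-3, -0.5), r² = 289/4 = 72.25.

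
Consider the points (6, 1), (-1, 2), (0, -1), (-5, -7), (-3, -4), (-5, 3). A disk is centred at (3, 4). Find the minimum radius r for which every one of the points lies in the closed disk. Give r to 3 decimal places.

The required radius is the distance from (3, 4) to the farthest point.
Squared distances: 18, 20, 34, 185, 100, 65.
Maximum is 185, attained at (-5, -7).
r = √185 ≈ 13.601.

13.601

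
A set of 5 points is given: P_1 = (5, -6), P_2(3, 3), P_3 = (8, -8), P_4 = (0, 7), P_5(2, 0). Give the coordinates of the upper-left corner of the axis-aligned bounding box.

(0, 7)

x-range [0, 8], y-range [-8, 7].
The upper-left corner is (0, 7).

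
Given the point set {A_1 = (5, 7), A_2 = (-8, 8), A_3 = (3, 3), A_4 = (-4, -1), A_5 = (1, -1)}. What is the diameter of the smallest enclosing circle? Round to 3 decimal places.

13.744

A smallest enclosing disk is always determined by at most three of the input points on its boundary.
The minimum enclosing circle is determined by three boundary points: A_1, A_2, A_5.
Their circumcentre is (-5/3, 16/3) with r² = 425/9.
The farthest remaining point A_4 is at distance² 410/9 ≤ 425/9.
Diameter = 2r = 2√(425/9) ≈ 13.744.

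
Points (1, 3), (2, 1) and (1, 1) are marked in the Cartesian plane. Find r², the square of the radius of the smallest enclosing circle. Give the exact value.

Call the three points A, B, C in the order given.
Side lengths²: AB² = 5, AC² = 4, BC² = 1.
Since AB² = 5 ≥ 4 + 1 = 5, the angle opposite AB is not acute, so the smallest enclosing circle has AB as diameter.
Centre = midpoint of AB = (1.5, 2), r² = 5/4 = 1.25.

1.25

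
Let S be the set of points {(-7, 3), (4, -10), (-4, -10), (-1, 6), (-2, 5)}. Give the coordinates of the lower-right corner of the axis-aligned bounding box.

x-range [-7, 4], y-range [-10, 6].
The lower-right corner is (4, -10).

(4, -10)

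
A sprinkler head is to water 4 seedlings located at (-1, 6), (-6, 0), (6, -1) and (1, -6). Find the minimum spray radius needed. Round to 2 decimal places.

A smallest enclosing disk is always determined by at most three of the input points on its boundary.
The farthest pair is (-1, 6)–(1, -6) with squared distance 148. The circle on this segment as diameter has centre (0, 0) and r² = 148/4 = 37.
Check (-6, 0): distance² to centre = 36 ≤ 37, so it lies inside.
All remaining points lie in this disk, and no smaller disk contains both endpoints, so this is the minimum enclosing circle.
r = √37 ≈ 6.08.

6.08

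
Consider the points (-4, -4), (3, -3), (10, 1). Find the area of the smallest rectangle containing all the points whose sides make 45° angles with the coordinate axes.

In coordinates u = x + y, v = x − y the rectangle is axis-aligned; the map (x,y)→(u,v) scales areas by 2.
u-values: -8, 0, 11; range = 11 − (-8) = 19.
v-values: 0, 6, 9; range = 9 − 0 = 9.
Area = (19 × 9) / 2 = 85.5.

85.5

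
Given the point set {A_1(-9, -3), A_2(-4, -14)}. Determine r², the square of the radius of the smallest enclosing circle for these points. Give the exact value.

36.5

The smallest circle enclosing two points has them as diameter endpoints.
Centre = midpoint = (-6.5, -8.5); r² = |A_1A_2|²/4 = 146/4 = 36.5.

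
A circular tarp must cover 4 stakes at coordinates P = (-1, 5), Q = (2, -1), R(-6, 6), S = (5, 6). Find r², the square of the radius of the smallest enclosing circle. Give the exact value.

A smallest enclosing disk is always determined by at most three of the input points on its boundary.
The minimum enclosing circle is determined by three boundary points: Q, R, S.
Their circumcentre is (-0.5, 59/14) with r² = 3277/98.
The farthest remaining point P is at distance² 85/98 ≤ 3277/98.

3277/98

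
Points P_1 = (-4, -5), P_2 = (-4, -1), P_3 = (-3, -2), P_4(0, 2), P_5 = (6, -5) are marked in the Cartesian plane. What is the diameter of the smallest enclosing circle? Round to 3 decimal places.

10.770

The farthest pair is P_2–P_5 with squared distance 116. The circle on this segment as diameter has centre (1, -3) and r² = 116/4 = 29.
Check P_1: distance² to centre = 29 ≤ 29, so it lies inside.
All remaining points lie in this disk, and no smaller disk contains both endpoints, so this is the minimum enclosing circle.
Diameter = 2r = 2√29 ≈ 10.770.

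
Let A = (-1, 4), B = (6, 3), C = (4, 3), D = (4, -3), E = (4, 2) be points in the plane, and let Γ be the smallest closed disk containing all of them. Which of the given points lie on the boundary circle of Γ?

A, B, D

By Welzl's lemma the MEC is supported by two points (diametrically opposite) or three points (on a circumcircle).
The minimum enclosing circle is determined by three boundary points: A, B, D.
Their circumcentre is (47/22, 21/22) with r² = 4625/242.
The farthest remaining point C is at distance² 1853/242 ≤ 4625/242.
The points at distance exactly r from the centre are A, B, D — 3 points.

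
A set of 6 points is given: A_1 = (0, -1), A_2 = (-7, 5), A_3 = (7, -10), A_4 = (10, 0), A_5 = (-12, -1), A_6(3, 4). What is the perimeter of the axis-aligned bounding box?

Width = max x − min x = 10 − (-12) = 22.
Height = max y − min y = 5 − (-10) = 15.
Perimeter = 2(22 + 15) = 74.

74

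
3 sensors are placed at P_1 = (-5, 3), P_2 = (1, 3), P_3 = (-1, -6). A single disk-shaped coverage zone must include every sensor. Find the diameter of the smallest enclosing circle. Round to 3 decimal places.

Side lengths²: P_1P_2² = 36, P_1P_3² = 97, P_2P_3² = 85.
Since P_1P_3² = 97 < 85 + 36 = 121, the triangle is acute, so the smallest enclosing circle is the circumcircle.
Circumcentre = (-2, -19/18), r² = 8245/324.
Diameter = 2r = 2√(8245/324) ≈ 10.089.

10.089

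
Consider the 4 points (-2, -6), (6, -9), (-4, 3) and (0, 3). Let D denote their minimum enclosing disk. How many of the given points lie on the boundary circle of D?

2

By Welzl's lemma the MEC is supported by two points (diametrically opposite) or three points (on a circumcircle).
The farthest pair is (6, -9)–(-4, 3) with squared distance 244. The circle on this segment as diameter has centre (1, -3) and r² = 244/4 = 61.
Check (-2, -6): distance² to centre = 18 ≤ 61, so it lies inside.
All remaining points lie in this disk, and no smaller disk contains both endpoints, so this is the minimum enclosing circle.
The points at distance exactly r from the centre are (6, -9), (-4, 3) — 2 points.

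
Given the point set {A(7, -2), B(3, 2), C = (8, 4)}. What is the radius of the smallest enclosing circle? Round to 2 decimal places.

Side lengths²: AB² = 32, AC² = 37, BC² = 29.
Since AC² = 37 < 32 + 29 = 61, the triangle is acute, so the smallest enclosing circle is the circumcircle.
Circumcentre = (87/14, 17/14), r² = 1073/98.
r = √(1073/98) ≈ 3.31.

3.31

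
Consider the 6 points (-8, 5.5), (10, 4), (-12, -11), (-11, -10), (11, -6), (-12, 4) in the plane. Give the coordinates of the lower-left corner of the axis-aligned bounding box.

(-12, -11)

x-range [-12, 11], y-range [-11, 5.5].
The lower-left corner is (-12, -11).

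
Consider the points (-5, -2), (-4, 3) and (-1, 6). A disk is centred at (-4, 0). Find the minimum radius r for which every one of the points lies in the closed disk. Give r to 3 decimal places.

The required radius is the distance from (-4, 0) to the farthest point.
Squared distances: 5, 9, 45.
Maximum is 45, attained at (-1, 6).
r = √45 ≈ 6.708.

6.708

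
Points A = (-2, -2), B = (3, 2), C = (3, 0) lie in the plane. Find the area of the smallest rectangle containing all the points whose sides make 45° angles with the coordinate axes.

In coordinates u = x + y, v = x − y the rectangle is axis-aligned; the map (x,y)→(u,v) scales areas by 2.
u-values: -4, 5, 3; range = 5 − (-4) = 9.
v-values: 0, 1, 3; range = 3 − 0 = 3.
Area = (9 × 3) / 2 = 13.5.

13.5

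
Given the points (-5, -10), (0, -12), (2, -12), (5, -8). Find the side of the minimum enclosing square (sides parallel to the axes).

The bounding box has width 10 and height 4.
An axis-aligned square enclosing the set must have side ≥ max(width, height).
So the minimum side is max(10, 4) = 10.

10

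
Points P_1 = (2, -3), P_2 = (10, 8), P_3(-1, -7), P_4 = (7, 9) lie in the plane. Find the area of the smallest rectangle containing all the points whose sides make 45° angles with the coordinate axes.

In coordinates u = x + y, v = x − y the rectangle is axis-aligned; the map (x,y)→(u,v) scales areas by 2.
u-values: -1, 18, -8, 16; range = 18 − (-8) = 26.
v-values: 5, 2, 6, -2; range = 6 − (-2) = 8.
Area = (26 × 8) / 2 = 104.

104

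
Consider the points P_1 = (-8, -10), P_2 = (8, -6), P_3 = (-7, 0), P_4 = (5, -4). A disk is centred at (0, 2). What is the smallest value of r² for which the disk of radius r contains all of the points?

208

The required radius is the distance from (0, 2) to the farthest point.
Squared distances: 208, 128, 53, 61.
Maximum is 208, attained at P_1.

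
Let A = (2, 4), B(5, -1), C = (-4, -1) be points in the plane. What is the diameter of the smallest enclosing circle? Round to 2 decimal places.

Side lengths²: AB² = 34, AC² = 61, BC² = 81.
Since BC² = 81 < 61 + 34 = 95, the triangle is acute, so the smallest enclosing circle is the circumcircle.
Circumcentre = (0.5, -0.3), r² = 20.74.
Diameter = 2r = 2√(20.74) ≈ 9.11.

9.11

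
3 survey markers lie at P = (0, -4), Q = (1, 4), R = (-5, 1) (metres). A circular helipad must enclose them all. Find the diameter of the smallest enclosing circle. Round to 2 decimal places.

8.50

Side lengths²: PQ² = 65, PR² = 50, QR² = 45.
Since PQ² = 65 < 50 + 45 = 95, the triangle is acute, so the smallest enclosing circle is the circumcircle.
Circumcentre = (-5/6, 1/6), r² = 325/18.
Diameter = 2r = 2√(325/18) ≈ 8.50.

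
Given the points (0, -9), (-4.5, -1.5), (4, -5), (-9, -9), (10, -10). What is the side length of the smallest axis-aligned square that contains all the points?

The bounding box has width 19 and height 8.5.
An axis-aligned square enclosing the set must have side ≥ max(width, height).
So the minimum side is max(19, 8.5) = 19.

19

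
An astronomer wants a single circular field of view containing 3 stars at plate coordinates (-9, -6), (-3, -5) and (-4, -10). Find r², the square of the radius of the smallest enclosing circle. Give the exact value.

19721/1682

Call the three points A, B, C in the order given.
Side lengths²: AB² = 37, AC² = 41, BC² = 26.
Since AC² = 41 < 37 + 26 = 63, the triangle is acute, so the smallest enclosing circle is the circumcircle.
Circumcentre = (-333/58, -409/58), r² = 19721/1682.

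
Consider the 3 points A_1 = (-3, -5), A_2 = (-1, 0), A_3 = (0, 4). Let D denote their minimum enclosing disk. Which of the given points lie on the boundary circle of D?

Side lengths²: A_1A_2² = 29, A_1A_3² = 90, A_2A_3² = 17.
Since A_1A_3² = 90 ≥ 29 + 17 = 46, the angle opposite A_1A_3 is not acute, so the smallest enclosing circle has A_1A_3 as diameter.
Centre = midpoint of A_1A_3 = (-1.5, -0.5), r² = 90/4 = 22.5.
The points at distance exactly r from the centre are A_1, A_3 — 2 points.

A_1, A_3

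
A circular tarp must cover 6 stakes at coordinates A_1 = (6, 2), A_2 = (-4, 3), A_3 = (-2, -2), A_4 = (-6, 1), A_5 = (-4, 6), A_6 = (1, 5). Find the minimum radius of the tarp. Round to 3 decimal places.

6.021

By Welzl's lemma the MEC is supported by two points (diametrically opposite) or three points (on a circumcircle).
The farthest pair is A_1–A_4 with squared distance 145. The circle on this segment as diameter has centre (0, 1.5) and r² = 145/4 = 36.25.
Check A_2: distance² to centre = 18.25 ≤ 36.25, so it lies inside.
All remaining points lie in this disk, and no smaller disk contains both endpoints, so this is the minimum enclosing circle.
r = √(36.25) ≈ 6.021.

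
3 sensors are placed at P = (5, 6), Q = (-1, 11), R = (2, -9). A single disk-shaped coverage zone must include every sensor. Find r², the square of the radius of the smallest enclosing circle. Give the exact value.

Side lengths²: PQ² = 61, PR² = 234, QR² = 409.
Since QR² = 409 ≥ 234 + 61 = 295, the angle opposite QR is not acute, so the smallest enclosing circle has QR as diameter.
Centre = midpoint of QR = (0.5, 1), r² = 409/4 = 102.25.

102.25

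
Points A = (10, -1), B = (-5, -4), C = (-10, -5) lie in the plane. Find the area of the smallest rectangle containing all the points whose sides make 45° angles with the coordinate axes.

192

In coordinates u = x + y, v = x − y the rectangle is axis-aligned; the map (x,y)→(u,v) scales areas by 2.
u-values: 9, -9, -15; range = 9 − (-15) = 24.
v-values: 11, -1, -5; range = 11 − (-5) = 16.
Area = (24 × 16) / 2 = 192.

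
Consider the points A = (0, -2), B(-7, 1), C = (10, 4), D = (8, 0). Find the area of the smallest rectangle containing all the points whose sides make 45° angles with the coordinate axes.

In coordinates u = x + y, v = x − y the rectangle is axis-aligned; the map (x,y)→(u,v) scales areas by 2.
u-values: -2, -6, 14, 8; range = 14 − (-6) = 20.
v-values: 2, -8, 6, 8; range = 8 − (-8) = 16.
Area = (20 × 16) / 2 = 160.

160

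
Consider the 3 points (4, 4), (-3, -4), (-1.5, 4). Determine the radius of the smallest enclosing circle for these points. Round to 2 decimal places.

Call the three points A, B, C in the order given.
Side lengths²: AB² = 113, AC² = 30.25, BC² = 66.25.
Since AB² = 113 ≥ 66.25 + 30.25 = 96.5, the angle opposite AB is not acute, so the smallest enclosing circle has AB as diameter.
Centre = midpoint of AB = (0.5, 0), r² = 113/4 = 28.25.
r = √(28.25) ≈ 5.32.

5.32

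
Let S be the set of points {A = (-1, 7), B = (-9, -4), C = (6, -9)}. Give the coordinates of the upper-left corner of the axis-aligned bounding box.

x-range [-9, 6], y-range [-9, 7].
The upper-left corner is (-9, 7).

(-9, 7)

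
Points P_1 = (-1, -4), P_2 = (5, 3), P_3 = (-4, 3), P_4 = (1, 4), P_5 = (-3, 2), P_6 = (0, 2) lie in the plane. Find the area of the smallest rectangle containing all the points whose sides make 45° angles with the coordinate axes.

In coordinates u = x + y, v = x − y the rectangle is axis-aligned; the map (x,y)→(u,v) scales areas by 2.
u-values: -5, 8, -1, 5, -1, 2; range = 8 − (-5) = 13.
v-values: 3, 2, -7, -3, -5, -2; range = 3 − (-7) = 10.
Area = (13 × 10) / 2 = 65.

65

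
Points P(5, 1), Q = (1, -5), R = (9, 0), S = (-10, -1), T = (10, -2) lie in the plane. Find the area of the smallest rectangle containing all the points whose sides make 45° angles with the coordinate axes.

In coordinates u = x + y, v = x − y the rectangle is axis-aligned; the map (x,y)→(u,v) scales areas by 2.
u-values: 6, -4, 9, -11, 8; range = 9 − (-11) = 20.
v-values: 4, 6, 9, -9, 12; range = 12 − (-9) = 21.
Area = (20 × 21) / 2 = 210.

210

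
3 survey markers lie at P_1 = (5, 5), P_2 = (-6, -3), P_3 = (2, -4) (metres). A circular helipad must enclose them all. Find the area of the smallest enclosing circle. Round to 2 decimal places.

145.30

Side lengths²: P_1P_2² = 185, P_1P_3² = 90, P_2P_3² = 65.
Since P_1P_2² = 185 ≥ 90 + 65 = 155, the angle opposite P_1P_2 is not acute, so the smallest enclosing circle has P_1P_2 as diameter.
Centre = midpoint of P_1P_2 = (-0.5, 1), r² = 185/4 = 46.25.
Area = π·r² = π·46.25 ≈ 145.30.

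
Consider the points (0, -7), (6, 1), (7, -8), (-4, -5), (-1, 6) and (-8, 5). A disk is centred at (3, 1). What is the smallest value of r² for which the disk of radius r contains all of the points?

137

The required radius is the distance from (3, 1) to the farthest point.
Squared distances: 73, 9, 97, 85, 41, 137.
Maximum is 137, attained at (-8, 5).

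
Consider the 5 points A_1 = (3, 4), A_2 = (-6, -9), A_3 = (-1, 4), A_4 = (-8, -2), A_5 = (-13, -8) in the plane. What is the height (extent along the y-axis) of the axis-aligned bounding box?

13

max y = 4, min y = -9, so height = 13.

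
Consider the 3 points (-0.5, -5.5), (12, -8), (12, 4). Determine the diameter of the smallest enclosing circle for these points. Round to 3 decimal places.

Call the three points A, B, C in the order given.
Side lengths²: AB² = 162.5, AC² = 246.5, BC² = 144.
Since AC² = 246.5 < 162.5 + 144 = 306.5, the triangle is acute, so the smallest enclosing circle is the circumcircle.
Circumcentre = (6.7, -2), r² = 64.09.
Diameter = 2r = 2√(64.09) ≈ 16.011.

16.011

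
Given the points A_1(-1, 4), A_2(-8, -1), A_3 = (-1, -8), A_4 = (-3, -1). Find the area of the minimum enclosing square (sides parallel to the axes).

144

The bounding box has width 7 and height 12.
An axis-aligned square enclosing the set must have side ≥ max(width, height).
So the minimum side is max(7, 12) = 12.
Area = 12² = 144.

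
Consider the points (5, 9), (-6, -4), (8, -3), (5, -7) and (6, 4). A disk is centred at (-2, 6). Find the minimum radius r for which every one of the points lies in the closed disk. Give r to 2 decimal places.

The required radius is the distance from (-2, 6) to the farthest point.
Squared distances: 58, 116, 181, 218, 68.
Maximum is 218, attained at (5, -7).
r = √218 ≈ 14.76.

14.76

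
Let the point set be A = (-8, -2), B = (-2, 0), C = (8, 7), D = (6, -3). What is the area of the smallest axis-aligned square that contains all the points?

The bounding box has width 16 and height 10.
An axis-aligned square enclosing the set must have side ≥ max(width, height).
So the minimum side is max(16, 10) = 16.
Area = 16² = 256.

256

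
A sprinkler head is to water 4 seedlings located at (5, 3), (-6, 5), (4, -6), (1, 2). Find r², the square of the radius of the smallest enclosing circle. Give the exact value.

The farthest pair is (-6, 5)–(4, -6) with squared distance 221. The circle on this segment as diameter has centre (-1, -0.5) and r² = 221/4 = 55.25.
Check (5, 3): distance² to centre = 48.25 ≤ 55.25, so it lies inside.
All remaining points lie in this disk, and no smaller disk contains both endpoints, so this is the minimum enclosing circle.

55.25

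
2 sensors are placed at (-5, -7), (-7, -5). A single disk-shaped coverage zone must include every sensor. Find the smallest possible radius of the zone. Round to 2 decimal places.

1.41

The smallest circle enclosing two points has them as diameter endpoints.
Centre = midpoint = (-6, -6); r² = |(-5, -7)−(-7, -5)|²/4 = 8/4 = 2.
r = √2 ≈ 1.41.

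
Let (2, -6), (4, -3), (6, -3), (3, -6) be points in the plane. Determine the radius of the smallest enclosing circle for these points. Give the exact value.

By Welzl's lemma the MEC is supported by two points (diametrically opposite) or three points (on a circumcircle).
The farthest pair is (2, -6)–(6, -3) with squared distance 25. The circle on this segment as diameter has centre (4, -4.5) and r² = 25/4 = 6.25.
Check (4, -3): distance² to centre = 2.25 ≤ 6.25, so it lies inside.
All remaining points lie in this disk, and no smaller disk contains both endpoints, so this is the minimum enclosing circle.
r = √(6.25) = 2.5.

2.5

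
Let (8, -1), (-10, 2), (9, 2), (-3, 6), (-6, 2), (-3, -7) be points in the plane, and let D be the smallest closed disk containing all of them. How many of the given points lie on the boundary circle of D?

The minimum enclosing circle of a finite set is fixed by two of the points (as a diameter) or three (as a circumcircle).
The farthest pair is (-10, 2)–(9, 2) with squared distance 361. The circle on this segment as diameter has centre (-0.5, 2) and r² = 361/4 = 90.25.
Check (8, -1): distance² to centre = 81.25 ≤ 90.25, so it lies inside.
All remaining points lie in this disk, and no smaller disk contains both endpoints, so this is the minimum enclosing circle.
The points at distance exactly r from the centre are (-10, 2), (9, 2) — 2 points.

2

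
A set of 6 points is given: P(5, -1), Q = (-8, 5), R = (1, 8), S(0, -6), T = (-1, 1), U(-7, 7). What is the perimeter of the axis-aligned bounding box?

Width = max x − min x = 5 − (-8) = 13.
Height = max y − min y = 8 − (-6) = 14.
Perimeter = 2(13 + 14) = 54.

54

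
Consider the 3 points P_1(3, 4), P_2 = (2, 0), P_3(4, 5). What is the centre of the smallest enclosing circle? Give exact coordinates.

(3, 2.5)

Side lengths²: P_1P_2² = 17, P_1P_3² = 2, P_2P_3² = 29.
Since P_2P_3² = 29 ≥ 17 + 2 = 19, the angle opposite P_2P_3 is not acute, so the smallest enclosing circle has P_2P_3 as diameter.
Centre = midpoint of P_2P_3 = (3, 2.5), r² = 29/4 = 7.25.
Centre = (3, 2.5).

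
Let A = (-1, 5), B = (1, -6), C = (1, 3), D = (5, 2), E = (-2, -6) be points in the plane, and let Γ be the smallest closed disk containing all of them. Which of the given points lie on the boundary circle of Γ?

A, D, E

The minimum enclosing circle of a finite set is fixed by two of the points (as a diameter) or three (as a circumcircle).
The minimum enclosing circle is determined by three boundary points: A, D, E.
Their circumcentre is (-3/46, -29/46) with r² = 34465/1058.
The farthest remaining point B is at distance² 31705/1058 ≤ 34465/1058.
The points at distance exactly r from the centre are A, D, E — 3 points.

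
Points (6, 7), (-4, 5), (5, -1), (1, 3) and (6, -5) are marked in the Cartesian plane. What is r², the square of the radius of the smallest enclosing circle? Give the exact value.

52

The minimum enclosing circle of a finite set is fixed by two of the points (as a diameter) or three (as a circumcircle).
The minimum enclosing circle is determined by three boundary points: (6, 7), (-4, 5), (6, -5).
Their circumcentre is (2, 1) with r² = 52.
The farthest remaining point (5, -1) is at distance² 13 ≤ 52.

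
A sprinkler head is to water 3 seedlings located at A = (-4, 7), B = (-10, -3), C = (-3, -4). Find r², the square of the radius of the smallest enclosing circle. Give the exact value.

Side lengths²: AB² = 136, AC² = 122, BC² = 50.
Since AB² = 136 < 122 + 50 = 172, the triangle is acute, so the smallest enclosing circle is the circumcircle.
Circumcentre = (-221/38, 49/38), r² = 25925/722.

25925/722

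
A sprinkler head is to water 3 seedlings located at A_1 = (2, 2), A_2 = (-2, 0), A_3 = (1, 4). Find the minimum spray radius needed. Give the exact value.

2.5

Side lengths²: A_1A_2² = 20, A_1A_3² = 5, A_2A_3² = 25.
Since A_2A_3² = 25 ≥ 20 + 5 = 25, the angle opposite A_2A_3 is not acute, so the smallest enclosing circle has A_2A_3 as diameter.
Centre = midpoint of A_2A_3 = (-0.5, 2), r² = 25/4 = 6.25.
r = √(6.25) = 2.5.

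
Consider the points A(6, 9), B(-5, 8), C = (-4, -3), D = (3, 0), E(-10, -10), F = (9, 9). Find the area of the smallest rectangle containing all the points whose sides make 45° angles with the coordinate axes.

In coordinates u = x + y, v = x − y the rectangle is axis-aligned; the map (x,y)→(u,v) scales areas by 2.
u-values: 15, 3, -7, 3, -20, 18; range = 18 − (-20) = 38.
v-values: -3, -13, -1, 3, 0, 0; range = 3 − (-13) = 16.
Area = (38 × 16) / 2 = 304.

304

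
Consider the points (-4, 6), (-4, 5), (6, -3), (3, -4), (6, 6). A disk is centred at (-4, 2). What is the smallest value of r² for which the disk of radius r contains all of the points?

125

The required radius is the distance from (-4, 2) to the farthest point.
Squared distances: 16, 9, 125, 85, 116.
Maximum is 125, attained at (6, -3).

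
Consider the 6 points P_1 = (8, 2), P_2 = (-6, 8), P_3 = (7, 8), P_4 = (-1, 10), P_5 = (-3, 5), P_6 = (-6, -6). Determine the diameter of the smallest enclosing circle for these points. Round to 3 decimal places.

A smallest enclosing disk is always determined by at most three of the input points on its boundary.
The farthest pair is P_3–P_6 with squared distance 365. The circle on this segment as diameter has centre (0.5, 1) and r² = 365/4 = 91.25.
Check P_1: distance² to centre = 57.25 ≤ 91.25, so it lies inside.
All remaining points lie in this disk, and no smaller disk contains both endpoints, so this is the minimum enclosing circle.
Diameter = 2r = 2√(91.25) ≈ 19.105.

19.105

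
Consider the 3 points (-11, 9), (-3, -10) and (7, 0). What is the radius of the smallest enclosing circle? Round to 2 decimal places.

10.87

Call the three points A, B, C in the order given.
Side lengths²: AB² = 425, AC² = 405, BC² = 200.
Since AB² = 425 < 405 + 200 = 605, the triangle is acute, so the smallest enclosing circle is the circumcircle.
Circumcentre = (-23/6, 5/6), r² = 2125/18.
r = √(2125/18) ≈ 10.87.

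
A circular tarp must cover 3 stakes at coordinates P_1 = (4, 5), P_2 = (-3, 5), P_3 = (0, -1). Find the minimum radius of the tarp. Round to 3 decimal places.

Side lengths²: P_1P_2² = 49, P_1P_3² = 52, P_2P_3² = 45.
Since P_1P_3² = 52 < 49 + 45 = 94, the triangle is acute, so the smallest enclosing circle is the circumcircle.
Circumcentre = (0.5, 3), r² = 16.25.
r = √(16.25) ≈ 4.031.

4.031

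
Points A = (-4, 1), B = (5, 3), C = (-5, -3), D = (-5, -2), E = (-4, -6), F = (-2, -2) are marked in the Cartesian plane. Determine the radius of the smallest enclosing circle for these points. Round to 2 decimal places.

The farthest pair is B–E with squared distance 162. The circle on this segment as diameter has centre (0.5, -1.5) and r² = 162/4 = 40.5.
Check A: distance² to centre = 26.5 ≤ 40.5, so it lies inside.
All remaining points lie in this disk, and no smaller disk contains both endpoints, so this is the minimum enclosing circle.
r = √(40.5) ≈ 6.36.

6.36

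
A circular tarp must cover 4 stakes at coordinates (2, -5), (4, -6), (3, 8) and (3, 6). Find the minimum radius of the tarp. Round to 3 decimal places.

The minimum enclosing circle of a finite set is fixed by two of the points (as a diameter) or three (as a circumcircle).
The farthest pair is (4, -6)–(3, 8) with squared distance 197. The circle on this segment as diameter has centre (3.5, 1) and r² = 197/4 = 49.25.
Check (2, -5): distance² to centre = 38.25 ≤ 49.25, so it lies inside.
All remaining points lie in this disk, and no smaller disk contains both endpoints, so this is the minimum enclosing circle.
r = √(49.25) ≈ 7.018.

7.018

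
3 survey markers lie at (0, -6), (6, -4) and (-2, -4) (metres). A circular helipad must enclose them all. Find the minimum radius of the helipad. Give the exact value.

4

Call the three points A, B, C in the order given.
Side lengths²: AB² = 40, AC² = 8, BC² = 64.
Since BC² = 64 ≥ 40 + 8 = 48, the angle opposite BC is not acute, so the smallest enclosing circle has BC as diameter.
Centre = midpoint of BC = (2, -4), r² = 64/4 = 16.
r = √16 = 4.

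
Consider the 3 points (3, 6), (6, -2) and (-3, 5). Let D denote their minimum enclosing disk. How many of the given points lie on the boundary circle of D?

2

Call the three points A, B, C in the order given.
Side lengths²: AB² = 73, AC² = 37, BC² = 130.
Since BC² = 130 ≥ 73 + 37 = 110, the angle opposite BC is not acute, so the smallest enclosing circle has BC as diameter.
Centre = midpoint of BC = (1.5, 1.5), r² = 130/4 = 32.5.
The points at distance exactly r from the centre are (6, -2), (-3, 5) — 2 points.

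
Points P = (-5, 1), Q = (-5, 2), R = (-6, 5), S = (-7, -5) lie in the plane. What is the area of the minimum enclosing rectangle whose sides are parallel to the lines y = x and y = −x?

49.5

In coordinates u = x + y, v = x − y the rectangle is axis-aligned; the map (x,y)→(u,v) scales areas by 2.
u-values: -4, -3, -1, -12; range = -1 − (-12) = 11.
v-values: -6, -7, -11, -2; range = -2 − (-11) = 9.
Area = (11 × 9) / 2 = 49.5.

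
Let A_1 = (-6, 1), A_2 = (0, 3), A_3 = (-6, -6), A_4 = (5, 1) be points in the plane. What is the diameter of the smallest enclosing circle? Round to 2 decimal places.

13.04

By Welzl's lemma the MEC is supported by two points (diametrically opposite) or three points (on a circumcircle).
The farthest pair is A_3–A_4 with squared distance 170. The circle on this segment as diameter has centre (-0.5, -2.5) and r² = 170/4 = 42.5.
Check A_1: distance² to centre = 42.5 ≤ 42.5, so it lies inside.
All remaining points lie in this disk, and no smaller disk contains both endpoints, so this is the minimum enclosing circle.
Diameter = 2r = 2√(42.5) ≈ 13.04.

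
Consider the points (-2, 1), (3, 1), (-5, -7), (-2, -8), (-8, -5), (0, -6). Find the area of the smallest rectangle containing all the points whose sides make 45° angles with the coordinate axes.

In coordinates u = x + y, v = x − y the rectangle is axis-aligned; the map (x,y)→(u,v) scales areas by 2.
u-values: -1, 4, -12, -10, -13, -6; range = 4 − (-13) = 17.
v-values: -3, 2, 2, 6, -3, 6; range = 6 − (-3) = 9.
Area = (17 × 9) / 2 = 76.5.

76.5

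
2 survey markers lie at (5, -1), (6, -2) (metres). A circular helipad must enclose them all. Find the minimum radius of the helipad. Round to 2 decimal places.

The smallest circle enclosing two points has them as diameter endpoints.
Centre = midpoint = (5.5, -1.5); r² = |(5, -1)−(6, -2)|²/4 = 2/4 = 0.5.
r = √(0.5) ≈ 0.71.

0.71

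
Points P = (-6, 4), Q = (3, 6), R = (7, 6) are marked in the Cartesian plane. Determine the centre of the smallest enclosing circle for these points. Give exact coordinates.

(0.5, 5)

Side lengths²: PQ² = 85, PR² = 173, QR² = 16.
Since PR² = 173 ≥ 85 + 16 = 101, the angle opposite PR is not acute, so the smallest enclosing circle has PR as diameter.
Centre = midpoint of PR = (0.5, 5), r² = 173/4 = 43.25.
Centre = (0.5, 5).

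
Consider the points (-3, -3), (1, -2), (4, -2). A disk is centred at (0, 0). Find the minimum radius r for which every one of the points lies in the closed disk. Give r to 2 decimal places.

4.47

The required radius is the distance from (0, 0) to the farthest point.
Squared distances: 18, 5, 20.
Maximum is 20, attained at (4, -2).
r = √20 ≈ 4.47.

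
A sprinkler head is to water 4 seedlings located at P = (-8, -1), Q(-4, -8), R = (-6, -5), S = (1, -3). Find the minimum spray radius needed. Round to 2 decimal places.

4.78

The minimum enclosing circle is determined by three boundary points: P, Q, S.
Their circumcentre is (-83/22, -71/22) with r² = 5525/242.
The farthest remaining point R is at distance² 1961/242 ≤ 5525/242.
r = √(5525/242) ≈ 4.78.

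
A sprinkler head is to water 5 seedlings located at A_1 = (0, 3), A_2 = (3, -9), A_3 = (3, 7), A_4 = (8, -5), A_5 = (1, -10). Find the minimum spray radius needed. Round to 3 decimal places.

8.559

The minimum enclosing circle of a finite set is fixed by two of the points (as a diameter) or three (as a circumcircle).
The farthest pair is A_3–A_5 with squared distance 293. The circle on this segment as diameter has centre (2, -1.5) and r² = 293/4 = 73.25.
Check A_1: distance² to centre = 24.25 ≤ 73.25, so it lies inside.
All remaining points lie in this disk, and no smaller disk contains both endpoints, so this is the minimum enclosing circle.
r = √(73.25) ≈ 8.559.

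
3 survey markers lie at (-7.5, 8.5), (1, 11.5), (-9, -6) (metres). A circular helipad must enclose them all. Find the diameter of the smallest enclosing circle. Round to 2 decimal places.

Call the three points A, B, C in the order given.
Side lengths²: AB² = 81.25, AC² = 212.5, BC² = 406.25.
Since BC² = 406.25 ≥ 212.5 + 81.25 = 293.75, the angle opposite BC is not acute, so the smallest enclosing circle has BC as diameter.
Centre = midpoint of BC = (-4, 2.75), r² = 406.25/4 = 101.5625.
Diameter = 2r = 2√(101.5625) ≈ 20.16.

20.16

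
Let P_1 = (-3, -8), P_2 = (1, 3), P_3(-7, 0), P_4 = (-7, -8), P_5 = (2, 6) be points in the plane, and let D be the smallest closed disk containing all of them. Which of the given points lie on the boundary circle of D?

By Welzl's lemma the MEC is supported by two points (diametrically opposite) or three points (on a circumcircle).
The farthest pair is P_4–P_5 with squared distance 277. The circle on this segment as diameter has centre (-2.5, -1) and r² = 277/4 = 69.25.
Check P_1: distance² to centre = 49.25 ≤ 69.25, so it lies inside.
All remaining points lie in this disk, and no smaller disk contains both endpoints, so this is the minimum enclosing circle.
The points at distance exactly r from the centre are P_4, P_5 — 2 points.

P_4, P_5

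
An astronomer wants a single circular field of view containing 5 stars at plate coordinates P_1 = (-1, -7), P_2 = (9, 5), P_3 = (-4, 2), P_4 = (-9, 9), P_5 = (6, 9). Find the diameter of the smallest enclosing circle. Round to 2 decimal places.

The minimum enclosing circle is determined by three boundary points: P_1, P_2, P_4.
Their circumcentre is (-0.875, 3.0625) with r² = 101.26953125.
The farthest remaining point P_5 is at distance² 82.51953125 ≤ 101.26953125.
Diameter = 2r = 2√(101.26953125) ≈ 20.13.

20.13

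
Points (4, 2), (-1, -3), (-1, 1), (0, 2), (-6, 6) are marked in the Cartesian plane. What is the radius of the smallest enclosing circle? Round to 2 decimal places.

A smallest enclosing disk is always determined by at most three of the input points on its boundary.
The minimum enclosing circle is determined by three boundary points: (4, 2), (-1, -3), (-6, 6).
Their circumcentre is (-11/7, 18/7) with r² = 1537/49.
The farthest remaining point (-1, 1) is at distance² 137/49 ≤ 1537/49.
r = √(1537/49) ≈ 5.60.

5.60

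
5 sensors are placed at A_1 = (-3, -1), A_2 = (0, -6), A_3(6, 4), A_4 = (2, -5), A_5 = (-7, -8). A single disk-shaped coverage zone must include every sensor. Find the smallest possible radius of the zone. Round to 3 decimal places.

The minimum enclosing circle of a finite set is fixed by two of the points (as a diameter) or three (as a circumcircle).
The farthest pair is A_3–A_5 with squared distance 313. The circle on this segment as diameter has centre (-0.5, -2) and r² = 313/4 = 78.25.
Check A_1: distance² to centre = 7.25 ≤ 78.25, so it lies inside.
All remaining points lie in this disk, and no smaller disk contains both endpoints, so this is the minimum enclosing circle.
r = √(78.25) ≈ 8.846.

8.846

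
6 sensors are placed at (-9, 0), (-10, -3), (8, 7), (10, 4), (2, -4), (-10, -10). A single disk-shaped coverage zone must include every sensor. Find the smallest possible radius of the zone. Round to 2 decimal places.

12.38

The minimum enclosing circle of a finite set is fixed by two of the points (as a diameter) or three (as a circumcircle).
The farthest pair is (8, 7)–(-10, -10) with squared distance 613. The circle on this segment as diameter has centre (-1, -1.5) and r² = 613/4 = 153.25.
Check (-9, 0): distance² to centre = 66.25 ≤ 153.25, so it lies inside.
All remaining points lie in this disk, and no smaller disk contains both endpoints, so this is the minimum enclosing circle.
r = √(153.25) ≈ 12.38.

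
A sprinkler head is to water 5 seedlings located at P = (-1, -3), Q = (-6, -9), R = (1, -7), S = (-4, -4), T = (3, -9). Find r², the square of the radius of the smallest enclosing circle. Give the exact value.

The minimum enclosing circle of a finite set is fixed by two of the points (as a diameter) or three (as a circumcircle).
The minimum enclosing circle is determined by three boundary points: P, Q, T.
Their circumcentre is (-1.5, -23/3) with r² = 793/36.
The farthest remaining point S is at distance² 709/36 ≤ 793/36.

793/36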